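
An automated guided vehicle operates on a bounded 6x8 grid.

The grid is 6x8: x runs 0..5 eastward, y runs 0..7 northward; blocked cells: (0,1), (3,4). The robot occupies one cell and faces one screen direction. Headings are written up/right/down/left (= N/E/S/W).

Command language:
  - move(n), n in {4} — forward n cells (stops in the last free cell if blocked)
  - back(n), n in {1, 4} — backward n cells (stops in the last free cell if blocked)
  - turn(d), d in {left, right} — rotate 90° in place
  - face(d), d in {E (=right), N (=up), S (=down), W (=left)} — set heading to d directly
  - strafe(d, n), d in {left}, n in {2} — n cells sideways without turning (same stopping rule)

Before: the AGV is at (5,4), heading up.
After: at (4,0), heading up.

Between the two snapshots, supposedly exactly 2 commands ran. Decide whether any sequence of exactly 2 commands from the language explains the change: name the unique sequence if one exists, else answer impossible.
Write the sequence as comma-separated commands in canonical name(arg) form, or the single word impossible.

strafe(left, 2), back(4)

key: strafe(left, 2) is stopped early by the blocked cell at (3,4)
from: at (5,4), heading up
t=1 strafe(left, 2) ⇒ at (4,4), heading up
t=2 back(4) ⇒ at (4,0), heading up
no rival 2-sequence matches.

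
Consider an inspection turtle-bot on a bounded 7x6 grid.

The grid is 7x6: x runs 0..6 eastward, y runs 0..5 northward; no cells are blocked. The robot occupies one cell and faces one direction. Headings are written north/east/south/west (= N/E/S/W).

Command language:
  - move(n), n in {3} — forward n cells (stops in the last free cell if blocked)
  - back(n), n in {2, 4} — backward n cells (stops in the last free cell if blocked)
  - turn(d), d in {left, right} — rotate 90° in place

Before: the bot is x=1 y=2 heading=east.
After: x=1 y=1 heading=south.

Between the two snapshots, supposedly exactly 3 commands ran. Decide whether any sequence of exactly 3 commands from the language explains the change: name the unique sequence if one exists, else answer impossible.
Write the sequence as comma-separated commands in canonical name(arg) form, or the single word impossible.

key: cell and facing (now S) both changed — the 3 commands mix motion and turning
start: x=1 y=2 heading=east
t=1 turn(right) ⇒ x=1 y=2 heading=south
t=2 back(2) ⇒ x=1 y=4 heading=south
t=3 move(3) ⇒ x=1 y=1 heading=south
no other 3-command option fits: unique.

turn(right), back(2), move(3)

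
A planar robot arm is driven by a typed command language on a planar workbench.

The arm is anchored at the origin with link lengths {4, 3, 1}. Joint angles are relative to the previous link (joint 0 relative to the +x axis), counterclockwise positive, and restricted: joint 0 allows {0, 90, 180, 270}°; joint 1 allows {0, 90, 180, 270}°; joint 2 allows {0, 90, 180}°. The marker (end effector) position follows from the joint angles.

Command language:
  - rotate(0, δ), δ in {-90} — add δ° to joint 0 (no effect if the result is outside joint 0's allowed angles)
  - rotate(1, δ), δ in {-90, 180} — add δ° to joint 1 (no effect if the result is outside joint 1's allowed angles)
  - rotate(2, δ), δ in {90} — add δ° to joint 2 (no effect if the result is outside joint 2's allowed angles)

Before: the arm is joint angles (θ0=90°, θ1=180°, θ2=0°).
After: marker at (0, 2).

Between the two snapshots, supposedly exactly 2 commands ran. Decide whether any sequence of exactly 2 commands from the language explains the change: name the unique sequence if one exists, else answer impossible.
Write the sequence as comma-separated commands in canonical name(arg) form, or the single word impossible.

start: joint angles (θ0=90°, θ1=180°, θ2=0°)
t=1 rotate(2, 90) ⇒ joint angles (θ0=90°, θ1=180°, θ2=90°)
t=2 rotate(2, 90) ⇒ joint angles (θ0=90°, θ1=180°, θ2=180°)
no rival 2-sequence matches.

rotate(2, 90), rotate(2, 90)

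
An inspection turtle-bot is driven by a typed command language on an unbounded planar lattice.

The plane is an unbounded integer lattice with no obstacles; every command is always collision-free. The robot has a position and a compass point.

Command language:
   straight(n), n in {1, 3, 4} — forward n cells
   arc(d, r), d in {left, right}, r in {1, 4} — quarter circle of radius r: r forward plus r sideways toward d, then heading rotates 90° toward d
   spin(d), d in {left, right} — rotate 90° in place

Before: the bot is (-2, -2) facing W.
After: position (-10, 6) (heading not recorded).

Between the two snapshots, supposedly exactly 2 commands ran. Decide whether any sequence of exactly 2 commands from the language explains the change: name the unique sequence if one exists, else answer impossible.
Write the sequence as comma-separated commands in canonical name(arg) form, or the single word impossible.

key: order matters: swapping arc(right, 4) and arc(left, 4) lands elsewhere
initial: (-2, -2) facing W
step 1 (arc(right, 4)): (-6, 2) facing N
step 2 (arc(left, 4)): (-10, 6) facing W
no rival 2-sequence matches.

arc(right, 4), arc(left, 4)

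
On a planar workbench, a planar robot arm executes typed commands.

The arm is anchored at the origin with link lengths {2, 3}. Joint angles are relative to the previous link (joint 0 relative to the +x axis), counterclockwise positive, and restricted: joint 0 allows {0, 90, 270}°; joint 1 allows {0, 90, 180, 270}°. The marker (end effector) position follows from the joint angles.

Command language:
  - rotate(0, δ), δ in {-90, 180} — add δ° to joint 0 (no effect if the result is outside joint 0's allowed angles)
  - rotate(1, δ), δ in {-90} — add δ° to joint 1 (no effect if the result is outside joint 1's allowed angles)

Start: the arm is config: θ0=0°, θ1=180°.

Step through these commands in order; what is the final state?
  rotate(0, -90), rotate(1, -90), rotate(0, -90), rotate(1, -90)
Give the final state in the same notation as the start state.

config: θ0=270°, θ1=0°

initial: config: θ0=0°, θ1=180°
1. rotate(0, -90) → config: θ0=270°, θ1=180°
2. rotate(1, -90) → config: θ0=270°, θ1=90°
3. rotate(0, -90) → config: θ0=270°, θ1=90°
4. rotate(1, -90) → config: θ0=270°, θ1=0°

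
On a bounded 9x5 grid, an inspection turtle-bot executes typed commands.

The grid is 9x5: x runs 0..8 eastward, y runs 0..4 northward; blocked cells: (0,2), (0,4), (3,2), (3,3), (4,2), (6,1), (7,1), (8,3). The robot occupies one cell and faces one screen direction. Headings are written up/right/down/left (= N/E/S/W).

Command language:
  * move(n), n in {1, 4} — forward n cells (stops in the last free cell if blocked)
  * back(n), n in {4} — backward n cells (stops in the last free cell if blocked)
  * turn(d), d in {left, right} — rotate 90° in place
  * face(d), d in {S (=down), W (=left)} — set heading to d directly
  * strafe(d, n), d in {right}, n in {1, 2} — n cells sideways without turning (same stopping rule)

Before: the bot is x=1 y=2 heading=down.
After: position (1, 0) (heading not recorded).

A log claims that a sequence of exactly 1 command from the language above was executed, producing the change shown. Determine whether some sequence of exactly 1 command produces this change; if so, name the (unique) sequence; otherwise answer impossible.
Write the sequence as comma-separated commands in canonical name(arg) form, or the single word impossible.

move(4)

key: move(4) runs into the grid edge before its full distance
t0: x=1 y=2 heading=down
t=1 move(4) ⇒ x=1 y=0 heading=down
no other 1-command option fits: unique.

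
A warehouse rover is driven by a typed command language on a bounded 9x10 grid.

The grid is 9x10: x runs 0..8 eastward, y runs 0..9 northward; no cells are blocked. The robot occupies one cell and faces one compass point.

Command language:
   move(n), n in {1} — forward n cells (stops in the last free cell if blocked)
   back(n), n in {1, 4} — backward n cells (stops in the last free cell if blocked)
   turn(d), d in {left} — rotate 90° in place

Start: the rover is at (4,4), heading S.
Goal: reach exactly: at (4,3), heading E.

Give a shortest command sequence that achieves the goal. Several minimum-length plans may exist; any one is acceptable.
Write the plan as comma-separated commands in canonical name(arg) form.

move(1), turn(left)

begin: at (4,4), heading S
1. move(1) → at (4,3), heading S
2. turn(left) → at (4,3), heading E
nothing shorter than 2 reaches the goal.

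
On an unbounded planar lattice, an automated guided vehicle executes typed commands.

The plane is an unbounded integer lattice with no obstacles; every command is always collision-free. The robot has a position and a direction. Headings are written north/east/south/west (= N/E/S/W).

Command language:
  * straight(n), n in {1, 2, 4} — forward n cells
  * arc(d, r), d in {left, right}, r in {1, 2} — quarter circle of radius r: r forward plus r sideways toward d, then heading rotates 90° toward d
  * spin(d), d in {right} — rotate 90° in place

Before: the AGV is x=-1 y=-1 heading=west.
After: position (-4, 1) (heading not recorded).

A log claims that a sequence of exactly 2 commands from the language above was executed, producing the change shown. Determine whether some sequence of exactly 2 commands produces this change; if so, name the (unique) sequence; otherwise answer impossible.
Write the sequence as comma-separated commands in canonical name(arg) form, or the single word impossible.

straight(1), arc(right, 2)

key: order matters: swapping straight(1) and arc(right, 2) lands elsewhere
t0: x=-1 y=-1 heading=west
[1] after straight(1): x=-2 y=-1 heading=west
[2] after arc(right, 2): x=-4 y=1 heading=north
no other 2-command option fits: unique.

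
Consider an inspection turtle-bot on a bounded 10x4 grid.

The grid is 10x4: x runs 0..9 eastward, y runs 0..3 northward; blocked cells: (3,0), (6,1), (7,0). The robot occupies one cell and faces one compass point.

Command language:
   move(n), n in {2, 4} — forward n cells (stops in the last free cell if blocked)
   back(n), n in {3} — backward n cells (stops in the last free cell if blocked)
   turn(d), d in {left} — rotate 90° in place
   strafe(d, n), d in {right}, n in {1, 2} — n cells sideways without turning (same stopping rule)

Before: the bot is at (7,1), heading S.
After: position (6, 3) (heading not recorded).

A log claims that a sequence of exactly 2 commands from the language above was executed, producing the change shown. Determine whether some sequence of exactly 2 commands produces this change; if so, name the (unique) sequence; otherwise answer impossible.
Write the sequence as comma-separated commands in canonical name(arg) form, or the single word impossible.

key: running strafe(right, 1) before back(3) would end elsewhere — order is forced
initial: at (7,1), heading S
step 1 (back(3)): at (7,3), heading S
step 2 (strafe(right, 1)): at (6,3), heading S
no other 2-command option fits: unique.

back(3), strafe(right, 1)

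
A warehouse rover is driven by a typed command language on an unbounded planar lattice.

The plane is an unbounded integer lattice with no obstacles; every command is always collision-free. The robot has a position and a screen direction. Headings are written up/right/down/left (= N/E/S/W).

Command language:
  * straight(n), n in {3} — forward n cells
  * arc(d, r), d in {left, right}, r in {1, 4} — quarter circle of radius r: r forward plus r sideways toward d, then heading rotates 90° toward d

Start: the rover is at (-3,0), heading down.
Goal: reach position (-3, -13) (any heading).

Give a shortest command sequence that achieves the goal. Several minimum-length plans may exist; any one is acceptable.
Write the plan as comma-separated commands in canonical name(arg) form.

arc(left, 1), arc(right, 4), arc(right, 1), arc(left, 4), straight(3)

t0: at (-3,0), heading down
t=1 arc(left, 1) ⇒ at (-2,-1), heading right
t=2 arc(right, 4) ⇒ at (2,-5), heading down
t=3 arc(right, 1) ⇒ at (1,-6), heading left
t=4 arc(left, 4) ⇒ at (-3,-10), heading down
t=5 straight(3) ⇒ at (-3,-13), heading down
shorter routes all fall short; 5 is best.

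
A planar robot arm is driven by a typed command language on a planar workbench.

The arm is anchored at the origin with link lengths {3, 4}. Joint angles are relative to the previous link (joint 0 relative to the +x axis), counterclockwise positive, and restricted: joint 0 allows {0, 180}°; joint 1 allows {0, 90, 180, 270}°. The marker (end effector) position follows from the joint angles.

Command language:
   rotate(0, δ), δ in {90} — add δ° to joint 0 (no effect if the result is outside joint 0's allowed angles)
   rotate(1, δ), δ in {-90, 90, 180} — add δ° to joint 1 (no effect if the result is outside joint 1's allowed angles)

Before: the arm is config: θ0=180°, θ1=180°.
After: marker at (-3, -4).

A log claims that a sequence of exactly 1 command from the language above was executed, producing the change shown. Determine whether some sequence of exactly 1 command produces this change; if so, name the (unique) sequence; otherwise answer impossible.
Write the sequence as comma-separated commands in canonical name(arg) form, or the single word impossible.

rotate(1, -90)

initial: config: θ0=180°, θ1=180°
[1] after rotate(1, -90): config: θ0=180°, θ1=90°
no rival 1-sequence matches.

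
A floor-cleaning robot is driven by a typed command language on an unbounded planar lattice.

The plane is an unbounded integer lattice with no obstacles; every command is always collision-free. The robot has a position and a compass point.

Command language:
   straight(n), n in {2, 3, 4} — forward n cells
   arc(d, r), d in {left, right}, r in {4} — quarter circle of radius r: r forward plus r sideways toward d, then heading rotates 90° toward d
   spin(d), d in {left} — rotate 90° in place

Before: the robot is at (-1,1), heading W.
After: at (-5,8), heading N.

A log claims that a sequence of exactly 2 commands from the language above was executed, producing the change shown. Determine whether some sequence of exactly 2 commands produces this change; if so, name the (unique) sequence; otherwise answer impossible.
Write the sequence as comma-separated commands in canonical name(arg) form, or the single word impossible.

key: order matters: swapping arc(right, 4) and straight(3) lands elsewhere
initial: at (-1,1), heading W
t=1 arc(right, 4) ⇒ at (-5,5), heading N
t=2 straight(3) ⇒ at (-5,8), heading N
no rival 2-sequence matches.

arc(right, 4), straight(3)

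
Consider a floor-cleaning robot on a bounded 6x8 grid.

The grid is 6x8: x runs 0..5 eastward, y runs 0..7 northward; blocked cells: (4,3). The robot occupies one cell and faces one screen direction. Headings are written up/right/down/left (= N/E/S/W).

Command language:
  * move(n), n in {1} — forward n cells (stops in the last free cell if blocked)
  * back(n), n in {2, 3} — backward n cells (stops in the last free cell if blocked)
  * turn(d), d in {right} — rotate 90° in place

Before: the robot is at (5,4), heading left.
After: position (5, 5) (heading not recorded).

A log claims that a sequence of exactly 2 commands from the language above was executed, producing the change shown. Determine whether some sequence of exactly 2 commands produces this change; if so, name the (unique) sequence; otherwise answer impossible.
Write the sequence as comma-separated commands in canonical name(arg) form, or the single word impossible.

turn(right), move(1)

key: running move(1) before turn(right) would end elsewhere — order is forced
initial: at (5,4), heading left
t=1 turn(right) ⇒ at (5,4), heading up
t=2 move(1) ⇒ at (5,5), heading up
all 16 alternatives checked — unique.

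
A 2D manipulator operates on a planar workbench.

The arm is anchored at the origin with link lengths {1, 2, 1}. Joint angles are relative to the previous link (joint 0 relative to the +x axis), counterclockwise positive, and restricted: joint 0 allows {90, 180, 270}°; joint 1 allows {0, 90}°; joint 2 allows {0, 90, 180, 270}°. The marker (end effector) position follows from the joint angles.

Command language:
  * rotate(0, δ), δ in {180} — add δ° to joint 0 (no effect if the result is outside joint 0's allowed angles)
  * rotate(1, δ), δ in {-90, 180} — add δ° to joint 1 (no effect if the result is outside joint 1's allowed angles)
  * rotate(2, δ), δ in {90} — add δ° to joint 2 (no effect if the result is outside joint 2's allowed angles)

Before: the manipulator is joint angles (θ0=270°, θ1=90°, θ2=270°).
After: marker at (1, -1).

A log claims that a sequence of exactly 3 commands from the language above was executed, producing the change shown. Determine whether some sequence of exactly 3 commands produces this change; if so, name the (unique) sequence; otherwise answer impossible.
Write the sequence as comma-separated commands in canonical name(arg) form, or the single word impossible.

rotate(2, 90), rotate(2, 90), rotate(2, 90)

initial: joint angles (θ0=270°, θ1=90°, θ2=270°)
[1] after rotate(2, 90): joint angles (θ0=270°, θ1=90°, θ2=0°)
[2] after rotate(2, 90): joint angles (θ0=270°, θ1=90°, θ2=90°)
[3] after rotate(2, 90): joint angles (θ0=270°, θ1=90°, θ2=180°)
no other 3-command option fits: unique.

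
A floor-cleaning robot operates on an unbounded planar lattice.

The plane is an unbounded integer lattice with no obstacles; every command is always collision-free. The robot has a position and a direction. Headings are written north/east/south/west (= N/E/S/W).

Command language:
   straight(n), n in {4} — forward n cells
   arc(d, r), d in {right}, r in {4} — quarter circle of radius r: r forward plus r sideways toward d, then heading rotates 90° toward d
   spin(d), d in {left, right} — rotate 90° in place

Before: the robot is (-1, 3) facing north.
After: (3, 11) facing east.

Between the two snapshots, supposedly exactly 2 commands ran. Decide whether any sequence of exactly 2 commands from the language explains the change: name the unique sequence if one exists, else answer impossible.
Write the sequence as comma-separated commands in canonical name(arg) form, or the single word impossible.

straight(4), arc(right, 4)

key: position moved to (3,11) AND the heading swung to E — translation plus rotation needed
t0: (-1, 3) facing north
[1] after straight(4): (-1, 7) facing north
[2] after arc(right, 4): (3, 11) facing east
no other 2-command option fits: unique.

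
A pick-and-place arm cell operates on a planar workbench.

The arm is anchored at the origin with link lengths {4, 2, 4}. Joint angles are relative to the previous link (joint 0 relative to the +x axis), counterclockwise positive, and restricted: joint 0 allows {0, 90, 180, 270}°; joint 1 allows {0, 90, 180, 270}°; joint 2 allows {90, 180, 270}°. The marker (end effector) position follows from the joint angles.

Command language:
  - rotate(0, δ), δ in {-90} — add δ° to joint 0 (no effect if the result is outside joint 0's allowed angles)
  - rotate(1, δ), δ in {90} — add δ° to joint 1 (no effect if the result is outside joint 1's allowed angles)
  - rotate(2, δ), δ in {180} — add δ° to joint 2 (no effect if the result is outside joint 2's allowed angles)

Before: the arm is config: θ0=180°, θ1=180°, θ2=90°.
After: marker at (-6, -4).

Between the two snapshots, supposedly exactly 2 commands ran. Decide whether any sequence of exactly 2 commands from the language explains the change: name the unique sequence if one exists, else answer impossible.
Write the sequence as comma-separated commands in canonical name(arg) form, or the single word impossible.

rotate(1, 90), rotate(1, 90)

begin: config: θ0=180°, θ1=180°, θ2=90°
[1] after rotate(1, 90): config: θ0=180°, θ1=270°, θ2=90°
[2] after rotate(1, 90): config: θ0=180°, θ1=0°, θ2=90°
all 9 alternatives checked — unique.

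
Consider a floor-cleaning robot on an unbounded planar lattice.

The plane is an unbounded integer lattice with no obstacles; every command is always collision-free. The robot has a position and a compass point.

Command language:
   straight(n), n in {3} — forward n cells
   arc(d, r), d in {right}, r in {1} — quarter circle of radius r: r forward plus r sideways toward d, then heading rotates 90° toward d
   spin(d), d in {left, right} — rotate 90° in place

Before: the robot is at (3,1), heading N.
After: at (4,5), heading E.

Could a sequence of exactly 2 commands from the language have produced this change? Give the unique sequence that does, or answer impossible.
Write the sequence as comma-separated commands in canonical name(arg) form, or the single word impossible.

key: order matters: swapping straight(3) and arc(right, 1) lands elsewhere
from: at (3,1), heading N
1. straight(3) → at (3,4), heading N
2. arc(right, 1) → at (4,5), heading E
uniquely the one of 16 2-step routes that fits.

straight(3), arc(right, 1)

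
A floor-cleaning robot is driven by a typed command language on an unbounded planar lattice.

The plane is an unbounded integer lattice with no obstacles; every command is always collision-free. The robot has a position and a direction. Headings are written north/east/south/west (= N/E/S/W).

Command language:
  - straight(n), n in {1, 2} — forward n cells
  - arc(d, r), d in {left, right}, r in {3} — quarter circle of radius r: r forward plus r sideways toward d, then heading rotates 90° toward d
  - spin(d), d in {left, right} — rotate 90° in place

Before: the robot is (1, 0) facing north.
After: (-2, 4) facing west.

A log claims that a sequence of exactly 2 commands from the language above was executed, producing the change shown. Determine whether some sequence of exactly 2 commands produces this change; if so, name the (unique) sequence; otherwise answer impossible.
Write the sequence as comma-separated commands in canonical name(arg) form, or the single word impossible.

key: running arc(left, 3) before straight(1) would end elsewhere — order is forced
initial: (1, 0) facing north
step 1 (straight(1)): (1, 1) facing north
step 2 (arc(left, 3)): (-2, 4) facing west
uniquely the one of 36 2-step routes that fits.

straight(1), arc(left, 3)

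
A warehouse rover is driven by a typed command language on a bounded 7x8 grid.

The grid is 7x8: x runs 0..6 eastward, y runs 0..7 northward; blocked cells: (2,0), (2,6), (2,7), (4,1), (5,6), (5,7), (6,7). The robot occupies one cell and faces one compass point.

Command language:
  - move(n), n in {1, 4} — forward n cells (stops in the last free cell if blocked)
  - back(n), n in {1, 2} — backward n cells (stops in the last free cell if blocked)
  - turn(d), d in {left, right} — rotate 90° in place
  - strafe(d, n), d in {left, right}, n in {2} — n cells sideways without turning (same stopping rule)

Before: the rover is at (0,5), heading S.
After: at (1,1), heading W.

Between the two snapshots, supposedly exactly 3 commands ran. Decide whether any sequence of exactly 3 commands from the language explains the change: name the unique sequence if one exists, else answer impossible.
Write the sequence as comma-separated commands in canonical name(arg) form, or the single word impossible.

move(4), turn(right), back(1)

key: order matters: swapping move(4) and back(1) lands elsewhere
begin: at (0,5), heading S
1. move(4) → at (0,1), heading S
2. turn(right) → at (0,1), heading W
3. back(1) → at (1,1), heading W
no rival 3-sequence matches.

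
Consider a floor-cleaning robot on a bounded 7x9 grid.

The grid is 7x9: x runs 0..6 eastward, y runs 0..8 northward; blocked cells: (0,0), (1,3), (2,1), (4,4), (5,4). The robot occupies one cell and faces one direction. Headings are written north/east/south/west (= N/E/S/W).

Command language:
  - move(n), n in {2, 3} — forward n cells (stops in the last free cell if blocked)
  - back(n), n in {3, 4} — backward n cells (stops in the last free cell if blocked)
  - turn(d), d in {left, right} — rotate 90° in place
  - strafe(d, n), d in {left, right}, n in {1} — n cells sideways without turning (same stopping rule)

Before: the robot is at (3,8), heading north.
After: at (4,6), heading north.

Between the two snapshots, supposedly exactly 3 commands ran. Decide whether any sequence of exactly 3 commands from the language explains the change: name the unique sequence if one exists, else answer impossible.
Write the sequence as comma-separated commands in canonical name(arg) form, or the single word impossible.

back(4), move(2), strafe(right, 1)

key: running strafe(right, 1) before back(4) would end elsewhere — order is forced
from: at (3,8), heading north
step 1 (back(4)): at (3,4), heading north
step 2 (move(2)): at (3,6), heading north
step 3 (strafe(right, 1)): at (4,6), heading north
all 512 alternatives checked — unique.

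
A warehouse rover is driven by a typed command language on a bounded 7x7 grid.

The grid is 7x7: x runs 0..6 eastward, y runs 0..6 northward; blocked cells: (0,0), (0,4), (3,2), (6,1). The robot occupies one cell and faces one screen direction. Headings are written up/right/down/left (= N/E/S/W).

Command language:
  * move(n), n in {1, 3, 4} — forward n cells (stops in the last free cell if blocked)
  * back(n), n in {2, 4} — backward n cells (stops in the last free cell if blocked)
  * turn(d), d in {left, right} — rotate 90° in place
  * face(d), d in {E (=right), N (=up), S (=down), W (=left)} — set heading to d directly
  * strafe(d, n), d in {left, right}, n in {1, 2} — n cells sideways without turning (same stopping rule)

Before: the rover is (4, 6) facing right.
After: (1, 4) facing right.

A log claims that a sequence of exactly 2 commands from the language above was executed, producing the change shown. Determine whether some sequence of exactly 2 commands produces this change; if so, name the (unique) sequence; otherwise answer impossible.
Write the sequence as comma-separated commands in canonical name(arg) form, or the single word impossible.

key: back(4) is stopped early by the blocked cell at (0,4)
begin: (4, 6) facing right
step 1 (strafe(right, 2)): (4, 4) facing right
step 2 (back(4)): (1, 4) facing right
all 225 alternatives checked — unique.

strafe(right, 2), back(4)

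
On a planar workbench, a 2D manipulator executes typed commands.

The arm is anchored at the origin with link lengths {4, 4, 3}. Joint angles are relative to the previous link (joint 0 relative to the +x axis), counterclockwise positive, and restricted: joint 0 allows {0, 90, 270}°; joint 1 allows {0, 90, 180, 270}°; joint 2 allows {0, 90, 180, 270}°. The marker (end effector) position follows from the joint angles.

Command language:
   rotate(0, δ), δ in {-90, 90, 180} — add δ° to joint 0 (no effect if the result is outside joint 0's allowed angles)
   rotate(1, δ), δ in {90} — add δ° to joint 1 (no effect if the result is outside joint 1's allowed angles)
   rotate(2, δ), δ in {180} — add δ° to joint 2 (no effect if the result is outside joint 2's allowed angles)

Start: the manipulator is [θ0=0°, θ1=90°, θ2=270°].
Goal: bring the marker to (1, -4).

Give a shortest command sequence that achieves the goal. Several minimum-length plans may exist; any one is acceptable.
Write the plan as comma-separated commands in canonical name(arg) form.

t0: [θ0=0°, θ1=90°, θ2=270°]
[1] after rotate(1, 90): [θ0=0°, θ1=180°, θ2=270°]
[2] after rotate(1, 90): [θ0=0°, θ1=270°, θ2=270°]
no 1-step plan works, so 2 is optimal.

rotate(1, 90), rotate(1, 90)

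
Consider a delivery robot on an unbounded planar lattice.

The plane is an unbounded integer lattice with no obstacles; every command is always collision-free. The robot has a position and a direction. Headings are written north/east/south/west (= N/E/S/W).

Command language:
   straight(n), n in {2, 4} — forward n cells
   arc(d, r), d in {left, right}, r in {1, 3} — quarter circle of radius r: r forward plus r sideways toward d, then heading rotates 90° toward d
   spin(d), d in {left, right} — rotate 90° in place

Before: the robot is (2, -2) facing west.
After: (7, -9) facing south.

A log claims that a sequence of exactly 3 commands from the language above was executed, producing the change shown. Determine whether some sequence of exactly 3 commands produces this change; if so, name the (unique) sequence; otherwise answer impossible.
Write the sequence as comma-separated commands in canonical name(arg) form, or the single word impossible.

key: running arc(right, 3) before arc(left, 1) would end elsewhere — order is forced
start: (2, -2) facing west
1. arc(left, 1) → (1, -3) facing south
2. arc(left, 3) → (4, -6) facing east
3. arc(right, 3) → (7, -9) facing south
no rival 3-sequence matches.

arc(left, 1), arc(left, 3), arc(right, 3)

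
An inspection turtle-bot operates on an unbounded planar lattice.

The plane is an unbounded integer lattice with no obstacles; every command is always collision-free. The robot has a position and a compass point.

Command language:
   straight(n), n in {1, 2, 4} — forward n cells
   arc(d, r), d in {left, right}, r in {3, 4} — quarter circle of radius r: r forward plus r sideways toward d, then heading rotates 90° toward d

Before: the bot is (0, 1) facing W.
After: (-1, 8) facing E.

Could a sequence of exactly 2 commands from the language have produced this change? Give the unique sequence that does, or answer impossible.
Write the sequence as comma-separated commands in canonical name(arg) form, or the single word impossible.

key: position moved to (-1,8) AND the heading swung to E — translation plus rotation needed
from: (0, 1) facing W
step 1 (arc(right, 4)): (-4, 5) facing N
step 2 (arc(right, 3)): (-1, 8) facing E
all 49 alternatives checked — unique.

arc(right, 4), arc(right, 3)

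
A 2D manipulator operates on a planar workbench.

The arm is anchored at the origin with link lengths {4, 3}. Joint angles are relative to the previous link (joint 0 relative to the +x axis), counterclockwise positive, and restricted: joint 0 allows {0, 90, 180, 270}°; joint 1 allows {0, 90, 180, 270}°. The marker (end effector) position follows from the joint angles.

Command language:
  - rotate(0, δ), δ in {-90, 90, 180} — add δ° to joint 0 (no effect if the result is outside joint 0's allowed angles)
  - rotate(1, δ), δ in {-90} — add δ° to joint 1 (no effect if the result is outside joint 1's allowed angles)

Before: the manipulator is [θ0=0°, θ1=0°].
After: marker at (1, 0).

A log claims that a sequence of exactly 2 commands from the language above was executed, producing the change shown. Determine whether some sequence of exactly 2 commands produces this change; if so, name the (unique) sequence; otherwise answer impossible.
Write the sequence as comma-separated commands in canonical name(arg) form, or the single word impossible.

initial: [θ0=0°, θ1=0°]
[1] after rotate(1, -90): [θ0=0°, θ1=270°]
[2] after rotate(1, -90): [θ0=0°, θ1=180°]
no rival 2-sequence matches.

rotate(1, -90), rotate(1, -90)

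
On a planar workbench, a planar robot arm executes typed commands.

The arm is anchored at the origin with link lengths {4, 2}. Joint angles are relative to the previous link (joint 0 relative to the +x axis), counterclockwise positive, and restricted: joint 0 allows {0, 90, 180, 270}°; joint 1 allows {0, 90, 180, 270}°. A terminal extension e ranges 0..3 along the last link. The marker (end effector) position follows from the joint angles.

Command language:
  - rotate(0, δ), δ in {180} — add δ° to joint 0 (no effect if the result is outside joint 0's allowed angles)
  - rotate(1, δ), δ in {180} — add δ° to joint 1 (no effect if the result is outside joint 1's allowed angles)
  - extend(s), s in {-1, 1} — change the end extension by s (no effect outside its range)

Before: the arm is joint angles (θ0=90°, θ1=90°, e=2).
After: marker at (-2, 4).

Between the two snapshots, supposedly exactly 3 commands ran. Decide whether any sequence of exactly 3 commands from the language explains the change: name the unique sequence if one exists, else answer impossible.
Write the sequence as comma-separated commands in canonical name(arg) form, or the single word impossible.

start: joint angles (θ0=90°, θ1=90°, e=2)
step 1 (extend(-1)): joint angles (θ0=90°, θ1=90°, e=1)
step 2 (extend(-1)): joint angles (θ0=90°, θ1=90°, e=0)
step 3 (extend(-1)): joint angles (θ0=90°, θ1=90°, e=0)
uniquely the one of 64 3-step routes that fits.

extend(-1), extend(-1), extend(-1)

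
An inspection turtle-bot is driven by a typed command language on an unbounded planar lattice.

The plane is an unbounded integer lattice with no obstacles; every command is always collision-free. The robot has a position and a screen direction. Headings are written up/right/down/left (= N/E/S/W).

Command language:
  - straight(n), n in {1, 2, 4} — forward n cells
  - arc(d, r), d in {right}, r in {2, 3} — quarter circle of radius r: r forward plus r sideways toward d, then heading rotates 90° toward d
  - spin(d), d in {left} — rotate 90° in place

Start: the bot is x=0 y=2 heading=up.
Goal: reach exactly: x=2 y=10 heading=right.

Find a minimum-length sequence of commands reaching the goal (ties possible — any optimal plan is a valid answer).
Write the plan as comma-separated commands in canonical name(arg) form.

from: x=0 y=2 heading=up
1. straight(2) → x=0 y=4 heading=up
2. straight(4) → x=0 y=8 heading=up
3. arc(right, 2) → x=2 y=10 heading=right
nothing shorter than 3 reaches the goal.

straight(2), straight(4), arc(right, 2)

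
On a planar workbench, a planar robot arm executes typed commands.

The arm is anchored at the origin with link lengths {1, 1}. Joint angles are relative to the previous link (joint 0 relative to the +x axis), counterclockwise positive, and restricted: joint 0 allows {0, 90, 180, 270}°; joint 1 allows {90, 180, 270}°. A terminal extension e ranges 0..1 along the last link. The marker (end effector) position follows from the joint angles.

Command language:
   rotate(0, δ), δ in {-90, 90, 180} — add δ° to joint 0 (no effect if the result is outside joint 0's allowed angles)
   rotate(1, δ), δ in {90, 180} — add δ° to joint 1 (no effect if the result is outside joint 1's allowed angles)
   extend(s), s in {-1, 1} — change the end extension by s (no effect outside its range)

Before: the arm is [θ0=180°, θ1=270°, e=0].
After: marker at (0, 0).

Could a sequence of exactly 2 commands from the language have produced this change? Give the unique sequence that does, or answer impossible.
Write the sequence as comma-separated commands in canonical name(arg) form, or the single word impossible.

key: running rotate(1, 90) before rotate(1, 180) would end elsewhere — order is forced
start: [θ0=180°, θ1=270°, e=0]
1. rotate(1, 180) → [θ0=180°, θ1=90°, e=0]
2. rotate(1, 90) → [θ0=180°, θ1=180°, e=0]
no other 2-command option fits: unique.

rotate(1, 180), rotate(1, 90)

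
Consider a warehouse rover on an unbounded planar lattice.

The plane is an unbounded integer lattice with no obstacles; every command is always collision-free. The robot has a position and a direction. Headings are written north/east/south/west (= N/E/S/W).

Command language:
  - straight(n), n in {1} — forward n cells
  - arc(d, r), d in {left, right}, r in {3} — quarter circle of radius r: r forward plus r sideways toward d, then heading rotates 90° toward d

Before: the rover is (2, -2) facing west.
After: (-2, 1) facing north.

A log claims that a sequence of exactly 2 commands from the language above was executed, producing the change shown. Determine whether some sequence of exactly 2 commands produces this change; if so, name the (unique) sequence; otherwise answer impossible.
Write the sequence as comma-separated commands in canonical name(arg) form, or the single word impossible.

straight(1), arc(right, 3)

key: running arc(right, 3) before straight(1) would end elsewhere — order is forced
start: (2, -2) facing west
1. straight(1) → (1, -2) facing west
2. arc(right, 3) → (-2, 1) facing north
no rival 2-sequence matches.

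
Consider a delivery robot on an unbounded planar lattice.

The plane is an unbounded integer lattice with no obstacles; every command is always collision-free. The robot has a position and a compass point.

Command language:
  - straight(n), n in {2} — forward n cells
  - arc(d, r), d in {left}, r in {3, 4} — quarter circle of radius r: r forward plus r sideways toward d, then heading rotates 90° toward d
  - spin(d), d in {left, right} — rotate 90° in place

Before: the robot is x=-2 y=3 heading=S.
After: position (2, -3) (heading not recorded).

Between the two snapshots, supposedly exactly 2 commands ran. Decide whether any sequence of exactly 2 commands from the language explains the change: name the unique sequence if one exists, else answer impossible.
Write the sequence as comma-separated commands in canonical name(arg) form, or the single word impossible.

key: running arc(left, 4) before straight(2) would end elsewhere — order is forced
initial: x=-2 y=3 heading=S
1. straight(2) → x=-2 y=1 heading=S
2. arc(left, 4) → x=2 y=-3 heading=E
uniquely the one of 25 2-step routes that fits.

straight(2), arc(left, 4)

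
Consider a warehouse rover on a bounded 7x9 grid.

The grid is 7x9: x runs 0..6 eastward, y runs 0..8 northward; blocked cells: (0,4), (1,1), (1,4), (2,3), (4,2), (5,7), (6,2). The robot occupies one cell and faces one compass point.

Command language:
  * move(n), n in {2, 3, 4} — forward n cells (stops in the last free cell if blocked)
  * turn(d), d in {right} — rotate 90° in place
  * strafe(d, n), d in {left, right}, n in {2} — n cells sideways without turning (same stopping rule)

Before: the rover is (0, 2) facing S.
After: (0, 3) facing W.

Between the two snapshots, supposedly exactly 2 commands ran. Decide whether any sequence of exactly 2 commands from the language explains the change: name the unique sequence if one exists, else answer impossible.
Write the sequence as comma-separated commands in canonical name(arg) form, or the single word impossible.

turn(right), strafe(right, 2)

key: strafe(right, 2) is stopped early by the blocked cell at (0,4)
start: (0, 2) facing S
1. turn(right) → (0, 2) facing W
2. strafe(right, 2) → (0, 3) facing W
no rival 2-sequence matches.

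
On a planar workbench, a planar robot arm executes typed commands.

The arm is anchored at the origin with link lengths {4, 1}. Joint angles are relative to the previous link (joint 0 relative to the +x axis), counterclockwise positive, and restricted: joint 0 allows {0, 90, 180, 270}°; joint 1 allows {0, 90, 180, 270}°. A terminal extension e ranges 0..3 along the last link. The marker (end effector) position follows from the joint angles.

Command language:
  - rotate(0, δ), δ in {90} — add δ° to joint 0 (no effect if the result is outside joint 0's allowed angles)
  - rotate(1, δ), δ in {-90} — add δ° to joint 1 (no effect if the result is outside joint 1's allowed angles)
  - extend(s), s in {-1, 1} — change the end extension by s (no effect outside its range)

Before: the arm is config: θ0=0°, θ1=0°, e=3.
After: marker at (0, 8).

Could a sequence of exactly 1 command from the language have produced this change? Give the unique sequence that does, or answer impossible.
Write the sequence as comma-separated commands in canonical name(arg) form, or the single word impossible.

t0: config: θ0=0°, θ1=0°, e=3
t=1 rotate(0, 90) ⇒ config: θ0=90°, θ1=0°, e=3
uniquely the one of 4 1-step routes that fits.

rotate(0, 90)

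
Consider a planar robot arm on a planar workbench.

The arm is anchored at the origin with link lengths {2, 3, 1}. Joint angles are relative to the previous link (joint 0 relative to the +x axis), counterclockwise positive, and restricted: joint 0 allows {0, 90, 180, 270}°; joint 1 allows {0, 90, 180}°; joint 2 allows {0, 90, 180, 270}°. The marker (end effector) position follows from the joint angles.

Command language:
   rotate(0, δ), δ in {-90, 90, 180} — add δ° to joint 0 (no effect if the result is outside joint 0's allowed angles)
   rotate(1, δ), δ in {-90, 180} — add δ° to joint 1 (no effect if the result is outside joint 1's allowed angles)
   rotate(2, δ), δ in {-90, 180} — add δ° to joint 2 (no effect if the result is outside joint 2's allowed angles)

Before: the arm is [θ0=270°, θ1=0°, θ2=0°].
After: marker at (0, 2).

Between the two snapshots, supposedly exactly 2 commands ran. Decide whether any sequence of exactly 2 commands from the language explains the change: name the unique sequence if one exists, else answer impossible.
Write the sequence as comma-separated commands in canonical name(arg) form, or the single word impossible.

key: running rotate(1, 180) before rotate(1, -90) would end elsewhere — order is forced
start: [θ0=270°, θ1=0°, θ2=0°]
1. rotate(1, -90) → [θ0=270°, θ1=0°, θ2=0°]
2. rotate(1, 180) → [θ0=270°, θ1=180°, θ2=0°]
no other 2-command option fits: unique.

rotate(1, -90), rotate(1, 180)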